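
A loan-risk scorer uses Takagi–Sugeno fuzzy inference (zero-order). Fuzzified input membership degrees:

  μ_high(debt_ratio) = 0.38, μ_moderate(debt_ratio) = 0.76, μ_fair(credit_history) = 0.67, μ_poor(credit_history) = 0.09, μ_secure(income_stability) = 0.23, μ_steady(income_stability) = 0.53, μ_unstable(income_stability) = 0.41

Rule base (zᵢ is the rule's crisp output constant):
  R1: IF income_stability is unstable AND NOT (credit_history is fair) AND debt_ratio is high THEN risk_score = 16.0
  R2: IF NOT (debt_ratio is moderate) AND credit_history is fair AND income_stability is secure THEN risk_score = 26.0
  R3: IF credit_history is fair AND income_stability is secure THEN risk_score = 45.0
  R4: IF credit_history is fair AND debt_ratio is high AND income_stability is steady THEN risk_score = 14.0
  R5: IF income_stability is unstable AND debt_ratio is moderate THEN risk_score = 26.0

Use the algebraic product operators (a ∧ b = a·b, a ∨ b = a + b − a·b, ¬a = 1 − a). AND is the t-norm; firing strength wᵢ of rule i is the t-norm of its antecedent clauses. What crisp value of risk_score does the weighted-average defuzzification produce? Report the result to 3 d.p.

R1 (z=16.0): unstable=0.41, ¬fair=1−0.67=0.33, high=0.38; AND[a·b] → w = 0.0514
R2 (z=26.0): ¬moderate=1−0.76=0.24, fair=0.67, secure=0.23; AND[a·b] → w = 0.0370
R3 (z=45.0): fair=0.67, secure=0.23; AND[a·b] → w = 0.1541
R4 (z=14.0): fair=0.67, high=0.38, steady=0.53; AND[a·b] → w = 0.1349
R5 (z=26.0): unstable=0.41, moderate=0.76; AND[a·b] → w = 0.3116
Weighted average = (0.0514·16.0 + 0.0370·26.0 + 0.1541·45.0 + 0.1349·14.0 + 0.3116·26.0) / (0.0514 + 0.0370 + 0.1541 + 0.1349 + 0.3116)
  = 18.7094 / 0.6890 = 27.153

27.153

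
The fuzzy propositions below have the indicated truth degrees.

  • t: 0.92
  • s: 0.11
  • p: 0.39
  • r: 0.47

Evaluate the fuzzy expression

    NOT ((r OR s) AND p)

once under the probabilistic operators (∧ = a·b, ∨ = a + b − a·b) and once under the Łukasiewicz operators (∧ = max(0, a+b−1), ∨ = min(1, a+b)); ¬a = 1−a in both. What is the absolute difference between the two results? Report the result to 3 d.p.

Under probabilistic:
  r OR s = a + b − a·b on (0.4700, 0.1100) = 0.5283
  (r OR s) AND p = a·b on (0.5283, 0.3900) = 0.2060
  NOT ((r OR s) AND p) = 1 − 0.2060 = 0.7940
  → value = 0.7940
Under Łukasiewicz:
  r OR s = min(1, a+b) on (0.47, 0.11) = 0.58
  (r OR s) AND p = max(0, a+b−1) on (0.58, 0.39) = 0.00
  NOT ((r OR s) AND p) = 1 − 0.00 = 1.00
  → value = 1.0000
|0.7940 − 1.0000| = 0.206

0.206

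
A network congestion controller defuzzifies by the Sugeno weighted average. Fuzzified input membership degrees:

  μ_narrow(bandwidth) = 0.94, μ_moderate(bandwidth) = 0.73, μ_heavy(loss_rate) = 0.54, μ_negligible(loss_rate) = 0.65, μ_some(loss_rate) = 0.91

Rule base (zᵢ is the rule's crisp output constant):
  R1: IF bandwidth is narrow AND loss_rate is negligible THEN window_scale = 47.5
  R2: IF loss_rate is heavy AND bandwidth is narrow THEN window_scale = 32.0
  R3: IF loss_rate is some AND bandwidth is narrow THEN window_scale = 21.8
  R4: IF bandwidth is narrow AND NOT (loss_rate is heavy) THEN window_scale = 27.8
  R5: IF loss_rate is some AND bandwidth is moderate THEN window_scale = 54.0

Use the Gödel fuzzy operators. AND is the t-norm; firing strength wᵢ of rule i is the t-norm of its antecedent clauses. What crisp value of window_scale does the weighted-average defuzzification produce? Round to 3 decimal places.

36.535

R1 (z=47.5): narrow=0.94, negligible=0.65; AND[min(a, b)] → w = 0.65
R2 (z=32.0): heavy=0.54, narrow=0.94; AND[min(a, b)] → w = 0.54
R3 (z=21.8): some=0.91, narrow=0.94; AND[min(a, b)] → w = 0.91
R4 (z=27.8): narrow=0.94, ¬heavy=1−0.54=0.46; AND[min(a, b)] → w = 0.46
R5 (z=54.0): some=0.91, moderate=0.73; AND[min(a, b)] → w = 0.73
Weighted average = (0.65·47.5 + 0.54·32.0 + 0.91·21.8 + 0.46·27.8 + 0.73·54.0) / (0.65 + 0.54 + 0.91 + 0.46 + 0.73)
  = 120.2010 / 3.2900 = 36.535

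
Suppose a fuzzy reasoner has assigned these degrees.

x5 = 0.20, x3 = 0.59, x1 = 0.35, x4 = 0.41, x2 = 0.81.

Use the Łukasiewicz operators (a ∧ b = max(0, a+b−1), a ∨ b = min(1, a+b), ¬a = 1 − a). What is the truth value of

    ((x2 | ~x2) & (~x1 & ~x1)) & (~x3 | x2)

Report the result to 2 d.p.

0.30

~x2 = 1 − 0.81 = 0.19
x2 | ~x2 = min(1, a+b) on (0.81, 0.19) = 1.00
~x1 = 1 − 0.35 = 0.65
~x1 = 1 − 0.35 = 0.65
~x1 & ~x1 = max(0, a+b−1) on (0.65, 0.65) = 0.30
(x2 | ~x2) & (~x1 & ~x1) = max(0, a+b−1) on (1.00, 0.30) = 0.30
~x3 = 1 − 0.59 = 0.41
~x3 | x2 = min(1, a+b) on (0.41, 0.81) = 1.00
((x2 | ~x2) & (~x1 & ~x1)) & (~x3 | x2) = max(0, a+b−1) on (0.30, 1.00) = 0.30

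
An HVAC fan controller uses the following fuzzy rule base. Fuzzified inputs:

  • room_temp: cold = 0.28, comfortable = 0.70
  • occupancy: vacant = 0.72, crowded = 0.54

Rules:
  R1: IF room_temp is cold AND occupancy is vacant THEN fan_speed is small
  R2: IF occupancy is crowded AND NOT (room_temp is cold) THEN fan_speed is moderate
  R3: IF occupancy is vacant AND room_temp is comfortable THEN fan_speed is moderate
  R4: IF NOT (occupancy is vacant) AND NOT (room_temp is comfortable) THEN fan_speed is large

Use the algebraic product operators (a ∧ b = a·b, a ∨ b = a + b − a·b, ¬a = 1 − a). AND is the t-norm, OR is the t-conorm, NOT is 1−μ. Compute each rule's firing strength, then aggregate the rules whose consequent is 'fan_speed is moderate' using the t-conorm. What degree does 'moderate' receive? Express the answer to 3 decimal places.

0.697

R1: cold=0.28, vacant=0.72; AND[a·b] → w = 0.2016
R2: crowded=0.54, ¬cold=1−0.28=0.72; AND[a·b] → w = 0.3888
R3: vacant=0.72, comfortable=0.70; AND[a·b] → w = 0.5040
R4: ¬vacant=1−0.72=0.28, ¬comfortable=1−0.70=0.30; AND[a·b] → w = 0.0840
Rules with consequent 'moderate': {R2, R3} → strengths 0.3888, 0.5040
Aggregate via t-conorm [a + b − a·b]: 0.6968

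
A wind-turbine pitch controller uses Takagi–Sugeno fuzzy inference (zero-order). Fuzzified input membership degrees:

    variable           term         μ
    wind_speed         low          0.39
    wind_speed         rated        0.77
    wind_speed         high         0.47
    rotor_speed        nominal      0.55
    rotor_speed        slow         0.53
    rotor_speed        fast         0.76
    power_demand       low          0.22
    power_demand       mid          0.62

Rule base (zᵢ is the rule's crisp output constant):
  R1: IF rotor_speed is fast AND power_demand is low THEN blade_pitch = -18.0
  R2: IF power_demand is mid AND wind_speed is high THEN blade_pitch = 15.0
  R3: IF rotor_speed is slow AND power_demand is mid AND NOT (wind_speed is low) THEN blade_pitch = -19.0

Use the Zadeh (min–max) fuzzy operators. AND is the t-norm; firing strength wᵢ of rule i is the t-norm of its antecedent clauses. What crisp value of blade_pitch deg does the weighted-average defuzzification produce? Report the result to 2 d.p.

R1 (z=-18.0): fast=0.76, low=0.22; AND[min(a, b)] → w = 0.22
R2 (z=15.0): mid=0.62, high=0.47; AND[min(a, b)] → w = 0.47
R3 (z=-19.0): slow=0.53, mid=0.62, ¬low=1−0.39=0.61; AND[min(a, b)] → w = 0.53
Weighted average = (0.22·-18.0 + 0.47·15.0 + 0.53·-19.0) / (0.22 + 0.47 + 0.53)
  = -6.9800 / 1.2200 = -5.72

-5.72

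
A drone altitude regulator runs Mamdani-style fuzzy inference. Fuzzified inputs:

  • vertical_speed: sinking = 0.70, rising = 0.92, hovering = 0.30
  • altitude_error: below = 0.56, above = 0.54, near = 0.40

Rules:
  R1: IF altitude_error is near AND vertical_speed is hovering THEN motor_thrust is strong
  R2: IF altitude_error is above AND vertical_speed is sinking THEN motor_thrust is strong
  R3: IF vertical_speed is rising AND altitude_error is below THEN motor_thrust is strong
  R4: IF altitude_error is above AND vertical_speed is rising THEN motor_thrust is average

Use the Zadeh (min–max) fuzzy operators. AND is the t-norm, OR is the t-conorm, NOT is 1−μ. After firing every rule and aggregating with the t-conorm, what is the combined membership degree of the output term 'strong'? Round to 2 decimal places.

R1: near=0.40, hovering=0.30; AND[min(a, b)] → w = 0.30
R2: above=0.54, sinking=0.70; AND[min(a, b)] → w = 0.54
R3: rising=0.92, below=0.56; AND[min(a, b)] → w = 0.56
R4: above=0.54, rising=0.92; AND[min(a, b)] → w = 0.54
Rules with consequent 'strong': {R1, R2, R3} → strengths 0.30, 0.54, 0.56
Aggregate via t-conorm [max(a, b)]: 0.56

0.56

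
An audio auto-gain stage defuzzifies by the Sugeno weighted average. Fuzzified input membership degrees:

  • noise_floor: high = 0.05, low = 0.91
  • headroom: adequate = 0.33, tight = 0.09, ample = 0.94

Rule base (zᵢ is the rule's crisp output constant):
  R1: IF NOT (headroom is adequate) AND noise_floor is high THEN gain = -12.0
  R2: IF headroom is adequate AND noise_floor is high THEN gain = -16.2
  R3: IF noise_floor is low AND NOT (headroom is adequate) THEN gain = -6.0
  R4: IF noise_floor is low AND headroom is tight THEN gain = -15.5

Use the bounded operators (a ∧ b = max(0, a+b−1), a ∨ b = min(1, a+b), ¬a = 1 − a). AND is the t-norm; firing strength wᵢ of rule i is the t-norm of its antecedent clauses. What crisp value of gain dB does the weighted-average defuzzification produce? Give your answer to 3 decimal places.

R1 (z=-12.0): ¬adequate=1−0.33=0.67, high=0.05; AND[max(0, a+b−1)] → w = 0.00
R2 (z=-16.2): adequate=0.33, high=0.05; AND[max(0, a+b−1)] → w = 0.00
R3 (z=-6.0): low=0.91, ¬adequate=1−0.33=0.67; AND[max(0, a+b−1)] → w = 0.58
R4 (z=-15.5): low=0.91, tight=0.09; AND[max(0, a+b−1)] → w = 0.00
Weighted average = (0.00·-12.0 + 0.00·-16.2 + 0.58·-6.0 + 0.00·-15.5) / (0.00 + 0.00 + 0.58 + 0.00)
  = -3.4800 / 0.5800 = -6.000

-6.000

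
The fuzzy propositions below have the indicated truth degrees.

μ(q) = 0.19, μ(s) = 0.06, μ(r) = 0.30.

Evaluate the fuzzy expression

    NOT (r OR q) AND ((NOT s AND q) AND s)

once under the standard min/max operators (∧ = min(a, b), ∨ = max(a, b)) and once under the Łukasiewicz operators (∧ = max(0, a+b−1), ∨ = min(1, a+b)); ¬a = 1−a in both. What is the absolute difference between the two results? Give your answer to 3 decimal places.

Under standard min/max:
  r OR q = max(a, b) on (0.30, 0.19) = 0.30
  NOT (r OR q) = 1 − 0.30 = 0.70
  NOT s = 1 − 0.06 = 0.94
  NOT s AND q = min(a, b) on (0.94, 0.19) = 0.19
  (NOT s AND q) AND s = min(a, b) on (0.19, 0.06) = 0.06
  NOT (r OR q) AND ((NOT s AND q) AND s) = min(a, b) on (0.70, 0.06) = 0.06
  → value = 0.0600
Under Łukasiewicz:
  r OR q = min(1, a+b) on (0.30, 0.19) = 0.49
  NOT (r OR q) = 1 − 0.49 = 0.51
  NOT s = 1 − 0.06 = 0.94
  NOT s AND q = max(0, a+b−1) on (0.94, 0.19) = 0.13
  (NOT s AND q) AND s = max(0, a+b−1) on (0.13, 0.06) = 0.00
  NOT (r OR q) AND ((NOT s AND q) AND s) = max(0, a+b−1) on (0.51, 0.00) = 0.00
  → value = 0.0000
|0.0600 − 0.0000| = 0.060

0.060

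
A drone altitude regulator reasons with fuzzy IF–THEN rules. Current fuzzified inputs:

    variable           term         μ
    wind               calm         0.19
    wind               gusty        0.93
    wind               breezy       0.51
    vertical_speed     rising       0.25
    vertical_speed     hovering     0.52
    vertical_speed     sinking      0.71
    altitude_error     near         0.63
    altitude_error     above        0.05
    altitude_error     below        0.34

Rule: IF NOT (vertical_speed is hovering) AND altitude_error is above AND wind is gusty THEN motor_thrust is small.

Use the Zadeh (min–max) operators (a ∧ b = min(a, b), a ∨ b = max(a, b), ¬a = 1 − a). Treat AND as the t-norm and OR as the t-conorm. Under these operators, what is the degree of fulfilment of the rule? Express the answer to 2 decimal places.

0.05

firing strength: ¬hovering=1−0.52=0.48, above=0.05, gusty=0.93; AND[min(a, b)] → w = 0.05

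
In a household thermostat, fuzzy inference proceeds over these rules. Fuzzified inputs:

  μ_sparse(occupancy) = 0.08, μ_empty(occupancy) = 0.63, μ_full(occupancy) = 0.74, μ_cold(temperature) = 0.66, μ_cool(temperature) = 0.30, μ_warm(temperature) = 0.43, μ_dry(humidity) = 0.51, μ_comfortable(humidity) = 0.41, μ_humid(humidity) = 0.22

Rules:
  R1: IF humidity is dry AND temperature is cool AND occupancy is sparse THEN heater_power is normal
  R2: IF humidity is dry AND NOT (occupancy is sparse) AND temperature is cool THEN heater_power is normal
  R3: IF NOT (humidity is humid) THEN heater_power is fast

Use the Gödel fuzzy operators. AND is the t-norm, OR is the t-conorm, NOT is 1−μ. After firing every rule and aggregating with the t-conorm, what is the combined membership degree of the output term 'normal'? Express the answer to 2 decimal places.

0.30

R1: dry=0.51, cool=0.30, sparse=0.08; AND[min(a, b)] → w = 0.08
R2: dry=0.51, ¬sparse=1−0.08=0.92, cool=0.30; AND[min(a, b)] → w = 0.30
R3: ¬humid=1−0.22=0.78 → w = 0.78
Rules with consequent 'normal': {R1, R2} → strengths 0.08, 0.30
Aggregate via t-conorm [max(a, b)]: 0.30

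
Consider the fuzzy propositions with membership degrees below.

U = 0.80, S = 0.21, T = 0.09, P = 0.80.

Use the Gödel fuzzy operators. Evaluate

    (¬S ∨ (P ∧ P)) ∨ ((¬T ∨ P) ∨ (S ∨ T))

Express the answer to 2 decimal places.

0.91

¬S = 1 − 0.21 = 0.79
P ∧ P = min(a, b) on (0.80, 0.80) = 0.80
¬S ∨ (P ∧ P) = max(a, b) on (0.79, 0.80) = 0.80
¬T = 1 − 0.09 = 0.91
¬T ∨ P = max(a, b) on (0.91, 0.80) = 0.91
S ∨ T = max(a, b) on (0.21, 0.09) = 0.21
(¬T ∨ P) ∨ (S ∨ T) = max(a, b) on (0.91, 0.21) = 0.91
(¬S ∨ (P ∧ P)) ∨ ((¬T ∨ P) ∨ (S ∨ T)) = max(a, b) on (0.80, 0.91) = 0.91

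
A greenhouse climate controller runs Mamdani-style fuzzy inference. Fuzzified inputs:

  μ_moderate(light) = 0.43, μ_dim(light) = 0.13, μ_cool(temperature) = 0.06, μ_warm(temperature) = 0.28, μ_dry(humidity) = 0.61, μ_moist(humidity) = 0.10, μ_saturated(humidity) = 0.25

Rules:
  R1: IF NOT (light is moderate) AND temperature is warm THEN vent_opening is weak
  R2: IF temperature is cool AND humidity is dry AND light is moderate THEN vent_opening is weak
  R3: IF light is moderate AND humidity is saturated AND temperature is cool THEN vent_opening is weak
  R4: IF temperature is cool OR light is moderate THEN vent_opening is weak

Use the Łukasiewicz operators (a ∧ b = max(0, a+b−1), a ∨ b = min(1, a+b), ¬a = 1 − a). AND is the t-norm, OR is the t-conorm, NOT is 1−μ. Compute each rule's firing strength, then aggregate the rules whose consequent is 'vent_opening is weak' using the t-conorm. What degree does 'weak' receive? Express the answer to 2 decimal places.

R1: ¬moderate=1−0.43=0.57, warm=0.28; AND[max(0, a+b−1)] → w = 0.00
R2: cool=0.06, dry=0.61, moderate=0.43; AND[max(0, a+b−1)] → w = 0.00
R3: moderate=0.43, saturated=0.25, cool=0.06; AND[max(0, a+b−1)] → w = 0.00
R4: cool=0.06, moderate=0.43; OR[min(1, a+b)] → w = 0.49
Rules with consequent 'weak': {R1, R2, R3, R4} → strengths 0.00, 0.00, 0.00, 0.49
Aggregate via t-conorm [min(1, a+b)]: 0.49

0.49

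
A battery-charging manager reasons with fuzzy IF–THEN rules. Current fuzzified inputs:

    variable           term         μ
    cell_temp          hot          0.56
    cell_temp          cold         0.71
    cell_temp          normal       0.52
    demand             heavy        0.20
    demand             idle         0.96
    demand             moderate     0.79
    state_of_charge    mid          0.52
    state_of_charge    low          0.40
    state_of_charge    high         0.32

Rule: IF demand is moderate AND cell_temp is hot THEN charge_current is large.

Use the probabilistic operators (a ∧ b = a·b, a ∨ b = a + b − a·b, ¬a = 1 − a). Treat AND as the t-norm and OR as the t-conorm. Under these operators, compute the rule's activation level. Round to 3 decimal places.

firing strength: moderate=0.79, hot=0.56; AND[a·b] → w = 0.4424

0.442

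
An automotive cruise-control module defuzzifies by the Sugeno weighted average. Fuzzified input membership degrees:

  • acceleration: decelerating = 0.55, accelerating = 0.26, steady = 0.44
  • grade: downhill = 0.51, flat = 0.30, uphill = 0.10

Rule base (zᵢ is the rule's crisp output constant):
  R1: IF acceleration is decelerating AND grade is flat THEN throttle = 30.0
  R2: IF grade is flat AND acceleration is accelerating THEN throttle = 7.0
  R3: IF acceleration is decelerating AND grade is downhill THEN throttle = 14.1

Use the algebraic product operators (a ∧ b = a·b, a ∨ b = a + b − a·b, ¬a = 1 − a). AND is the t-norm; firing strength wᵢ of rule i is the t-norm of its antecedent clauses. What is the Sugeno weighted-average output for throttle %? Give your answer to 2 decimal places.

18.05

R1 (z=30.0): decelerating=0.55, flat=0.30; AND[a·b] → w = 0.1650
R2 (z=7.0): flat=0.30, accelerating=0.26; AND[a·b] → w = 0.0780
R3 (z=14.1): decelerating=0.55, downhill=0.51; AND[a·b] → w = 0.2805
Weighted average = (0.1650·30.0 + 0.0780·7.0 + 0.2805·14.1) / (0.1650 + 0.0780 + 0.2805)
  = 9.4511 / 0.5235 = 18.05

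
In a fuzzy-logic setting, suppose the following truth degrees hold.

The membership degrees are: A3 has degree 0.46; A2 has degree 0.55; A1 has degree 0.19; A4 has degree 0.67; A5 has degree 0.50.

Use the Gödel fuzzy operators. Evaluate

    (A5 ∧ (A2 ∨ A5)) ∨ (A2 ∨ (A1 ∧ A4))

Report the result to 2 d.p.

0.55

A2 ∨ A5 = max(a, b) on (0.55, 0.50) = 0.55
A5 ∧ (A2 ∨ A5) = min(a, b) on (0.50, 0.55) = 0.50
A1 ∧ A4 = min(a, b) on (0.19, 0.67) = 0.19
A2 ∨ (A1 ∧ A4) = max(a, b) on (0.55, 0.19) = 0.55
(A5 ∧ (A2 ∨ A5)) ∨ (A2 ∨ (A1 ∧ A4)) = max(a, b) on (0.50, 0.55) = 0.55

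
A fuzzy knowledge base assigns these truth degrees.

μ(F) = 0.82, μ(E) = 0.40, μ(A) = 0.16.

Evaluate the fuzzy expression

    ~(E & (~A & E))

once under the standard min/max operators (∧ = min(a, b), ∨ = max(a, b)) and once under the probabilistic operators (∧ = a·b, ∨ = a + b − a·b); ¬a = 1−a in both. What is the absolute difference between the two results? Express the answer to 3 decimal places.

Under standard min/max:
  ~A = 1 − 0.16 = 0.84
  ~A & E = min(a, b) on (0.84, 0.40) = 0.40
  E & (~A & E) = min(a, b) on (0.40, 0.40) = 0.40
  ~(E & (~A & E)) = 1 − 0.40 = 0.60
  → value = 0.6000
Under probabilistic:
  ~A = 1 − 0.1600 = 0.8400
  ~A & E = a·b on (0.8400, 0.4000) = 0.3360
  E & (~A & E) = a·b on (0.4000, 0.3360) = 0.1344
  ~(E & (~A & E)) = 1 − 0.1344 = 0.8656
  → value = 0.8656
|0.6000 − 0.8656| = 0.266

0.266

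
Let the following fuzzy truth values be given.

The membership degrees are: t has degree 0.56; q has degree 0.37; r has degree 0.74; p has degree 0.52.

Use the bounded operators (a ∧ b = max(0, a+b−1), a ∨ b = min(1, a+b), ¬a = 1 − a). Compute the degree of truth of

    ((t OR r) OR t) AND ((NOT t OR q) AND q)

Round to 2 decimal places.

0.18

t OR r = min(1, a+b) on (0.56, 0.74) = 1.00
(t OR r) OR t = min(1, a+b) on (1.00, 0.56) = 1.00
NOT t = 1 − 0.56 = 0.44
NOT t OR q = min(1, a+b) on (0.44, 0.37) = 0.81
(NOT t OR q) AND q = max(0, a+b−1) on (0.81, 0.37) = 0.18
((t OR r) OR t) AND ((NOT t OR q) AND q) = max(0, a+b−1) on (1.00, 0.18) = 0.18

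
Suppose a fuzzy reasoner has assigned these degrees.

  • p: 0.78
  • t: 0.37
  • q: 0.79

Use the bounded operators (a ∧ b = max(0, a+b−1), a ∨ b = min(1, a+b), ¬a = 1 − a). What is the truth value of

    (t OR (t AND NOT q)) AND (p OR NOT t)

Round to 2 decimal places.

NOT q = 1 − 0.79 = 0.21
t AND NOT q = max(0, a+b−1) on (0.37, 0.21) = 0.00
t OR (t AND NOT q) = min(1, a+b) on (0.37, 0.00) = 0.37
NOT t = 1 − 0.37 = 0.63
p OR NOT t = min(1, a+b) on (0.78, 0.63) = 1.00
(t OR (t AND NOT q)) AND (p OR NOT t) = max(0, a+b−1) on (0.37, 1.00) = 0.37

0.37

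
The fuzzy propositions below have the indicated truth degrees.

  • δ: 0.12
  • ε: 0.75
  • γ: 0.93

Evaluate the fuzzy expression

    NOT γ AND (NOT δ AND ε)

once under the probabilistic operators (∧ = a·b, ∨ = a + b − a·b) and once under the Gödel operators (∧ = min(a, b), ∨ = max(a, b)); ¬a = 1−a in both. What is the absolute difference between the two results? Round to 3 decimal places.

Under probabilistic:
  NOT γ = 1 − 0.9300 = 0.0700
  NOT δ = 1 − 0.1200 = 0.8800
  NOT δ AND ε = a·b on (0.8800, 0.7500) = 0.6600
  NOT γ AND (NOT δ AND ε) = a·b on (0.0700, 0.6600) = 0.0462
  → value = 0.0462
Under Gödel:
  NOT γ = 1 − 0.93 = 0.07
  NOT δ = 1 − 0.12 = 0.88
  NOT δ AND ε = min(a, b) on (0.88, 0.75) = 0.75
  NOT γ AND (NOT δ AND ε) = min(a, b) on (0.07, 0.75) = 0.07
  → value = 0.0700
|0.0462 − 0.0700| = 0.024

0.024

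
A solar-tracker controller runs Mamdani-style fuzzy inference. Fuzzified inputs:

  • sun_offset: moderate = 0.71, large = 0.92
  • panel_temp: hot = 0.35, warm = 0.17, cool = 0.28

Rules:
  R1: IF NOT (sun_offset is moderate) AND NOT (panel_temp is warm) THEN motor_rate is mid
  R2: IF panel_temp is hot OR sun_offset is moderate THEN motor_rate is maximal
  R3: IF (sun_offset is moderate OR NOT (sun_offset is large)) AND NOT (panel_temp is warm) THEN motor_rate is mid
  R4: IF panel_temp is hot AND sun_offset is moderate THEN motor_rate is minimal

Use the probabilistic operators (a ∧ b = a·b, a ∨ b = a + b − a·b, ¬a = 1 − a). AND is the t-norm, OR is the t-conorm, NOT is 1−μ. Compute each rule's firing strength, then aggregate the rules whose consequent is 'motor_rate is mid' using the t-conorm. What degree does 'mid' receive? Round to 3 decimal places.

R1: ¬moderate=1−0.71=0.29, ¬warm=1−0.17=0.83; AND[a·b] → w = 0.2407
R2: hot=0.35, moderate=0.71; OR[a + b − a·b] → w = 0.8115
R3: (moderate=0.71 OR ¬large=1−0.92=0.08) = 0.7332; AND[a·b] with ¬warm=1−0.17=0.83 → w = 0.6086
R4: hot=0.35, moderate=0.71; AND[a·b] → w = 0.2485
Rules with consequent 'mid': {R1, R3} → strengths 0.2407, 0.6086
Aggregate via t-conorm [a + b − a·b]: 0.7028

0.703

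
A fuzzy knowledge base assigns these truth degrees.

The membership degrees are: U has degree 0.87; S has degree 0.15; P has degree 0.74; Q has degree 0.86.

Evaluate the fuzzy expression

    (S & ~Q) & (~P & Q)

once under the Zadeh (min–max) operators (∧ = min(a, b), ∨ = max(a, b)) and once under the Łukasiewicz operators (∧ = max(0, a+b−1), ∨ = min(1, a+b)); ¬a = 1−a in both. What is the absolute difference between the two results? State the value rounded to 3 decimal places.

0.140

Under Zadeh (min–max):
  ~Q = 1 − 0.86 = 0.14
  S & ~Q = min(a, b) on (0.15, 0.14) = 0.14
  ~P = 1 − 0.74 = 0.26
  ~P & Q = min(a, b) on (0.26, 0.86) = 0.26
  (S & ~Q) & (~P & Q) = min(a, b) on (0.14, 0.26) = 0.14
  → value = 0.1400
Under Łukasiewicz:
  ~Q = 1 − 0.86 = 0.14
  S & ~Q = max(0, a+b−1) on (0.15, 0.14) = 0.00
  ~P = 1 − 0.74 = 0.26
  ~P & Q = max(0, a+b−1) on (0.26, 0.86) = 0.12
  (S & ~Q) & (~P & Q) = max(0, a+b−1) on (0.00, 0.12) = 0.00
  → value = 0.0000
|0.1400 − 0.0000| = 0.140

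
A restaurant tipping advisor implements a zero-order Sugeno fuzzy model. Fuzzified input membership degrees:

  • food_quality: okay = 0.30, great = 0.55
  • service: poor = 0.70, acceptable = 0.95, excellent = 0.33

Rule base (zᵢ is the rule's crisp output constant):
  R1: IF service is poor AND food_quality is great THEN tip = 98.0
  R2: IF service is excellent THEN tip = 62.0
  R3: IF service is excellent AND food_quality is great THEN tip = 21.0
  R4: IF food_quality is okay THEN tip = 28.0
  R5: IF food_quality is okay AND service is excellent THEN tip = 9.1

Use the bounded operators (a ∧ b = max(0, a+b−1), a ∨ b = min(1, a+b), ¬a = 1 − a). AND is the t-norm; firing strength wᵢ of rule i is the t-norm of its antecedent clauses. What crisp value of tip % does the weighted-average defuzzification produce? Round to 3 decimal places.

R1 (z=98.0): poor=0.70, great=0.55; AND[max(0, a+b−1)] → w = 0.25
R2 (z=62.0): excellent=0.33 → w = 0.33
R3 (z=21.0): excellent=0.33, great=0.55; AND[max(0, a+b−1)] → w = 0.00
R4 (z=28.0): okay=0.30 → w = 0.30
R5 (z=9.1): okay=0.30, excellent=0.33; AND[max(0, a+b−1)] → w = 0.00
Weighted average = (0.25·98.0 + 0.33·62.0 + 0.00·21.0 + 0.30·28.0 + 0.00·9.1) / (0.25 + 0.33 + 0.00 + 0.30 + 0.00)
  = 53.3600 / 0.8800 = 60.636

60.636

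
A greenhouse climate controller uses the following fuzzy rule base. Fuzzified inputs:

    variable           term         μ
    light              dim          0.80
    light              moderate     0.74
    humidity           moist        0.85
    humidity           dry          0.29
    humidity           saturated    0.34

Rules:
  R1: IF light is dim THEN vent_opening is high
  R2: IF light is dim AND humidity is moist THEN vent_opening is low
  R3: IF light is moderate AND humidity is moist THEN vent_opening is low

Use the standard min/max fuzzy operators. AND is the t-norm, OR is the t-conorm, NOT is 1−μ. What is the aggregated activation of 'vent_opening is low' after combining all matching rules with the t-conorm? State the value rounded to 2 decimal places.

R1: dim=0.80 → w = 0.80
R2: dim=0.80, moist=0.85; AND[min(a, b)] → w = 0.80
R3: moderate=0.74, moist=0.85; AND[min(a, b)] → w = 0.74
Rules with consequent 'low': {R2, R3} → strengths 0.80, 0.74
Aggregate via t-conorm [max(a, b)]: 0.80

0.80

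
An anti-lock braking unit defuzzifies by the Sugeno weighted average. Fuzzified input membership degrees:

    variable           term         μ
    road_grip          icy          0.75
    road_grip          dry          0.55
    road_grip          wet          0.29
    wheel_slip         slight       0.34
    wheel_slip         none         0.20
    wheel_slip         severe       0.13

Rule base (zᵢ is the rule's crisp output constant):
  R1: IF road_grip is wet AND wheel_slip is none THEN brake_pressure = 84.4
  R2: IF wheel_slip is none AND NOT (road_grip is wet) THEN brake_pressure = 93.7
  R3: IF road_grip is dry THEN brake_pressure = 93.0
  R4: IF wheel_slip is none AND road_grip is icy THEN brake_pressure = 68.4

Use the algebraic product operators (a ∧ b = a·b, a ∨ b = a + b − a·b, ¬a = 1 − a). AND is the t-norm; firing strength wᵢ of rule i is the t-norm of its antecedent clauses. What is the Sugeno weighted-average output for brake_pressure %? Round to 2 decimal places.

R1 (z=84.4): wet=0.29, none=0.20; AND[a·b] → w = 0.0580
R2 (z=93.7): none=0.20, ¬wet=1−0.29=0.71; AND[a·b] → w = 0.1420
R3 (z=93.0): dry=0.55 → w = 0.5500
R4 (z=68.4): none=0.20, icy=0.75; AND[a·b] → w = 0.1500
Weighted average = (0.0580·84.4 + 0.1420·93.7 + 0.5500·93.0 + 0.1500·68.4) / (0.0580 + 0.1420 + 0.5500 + 0.1500)
  = 79.6106 / 0.9000 = 88.46

88.46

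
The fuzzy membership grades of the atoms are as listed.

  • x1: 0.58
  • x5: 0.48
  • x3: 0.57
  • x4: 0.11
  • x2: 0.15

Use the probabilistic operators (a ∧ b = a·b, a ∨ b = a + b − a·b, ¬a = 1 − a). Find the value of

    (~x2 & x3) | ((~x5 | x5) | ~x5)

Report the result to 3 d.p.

~x2 = 1 − 0.1500 = 0.8500
~x2 & x3 = a·b on (0.8500, 0.5700) = 0.4845
~x5 = 1 − 0.4800 = 0.5200
~x5 | x5 = a + b − a·b on (0.5200, 0.4800) = 0.7504
~x5 = 1 − 0.4800 = 0.5200
(~x5 | x5) | ~x5 = a + b − a·b on (0.7504, 0.5200) = 0.8802
(~x2 & x3) | ((~x5 | x5) | ~x5) = a + b − a·b on (0.4845, 0.8802) = 0.9382

0.938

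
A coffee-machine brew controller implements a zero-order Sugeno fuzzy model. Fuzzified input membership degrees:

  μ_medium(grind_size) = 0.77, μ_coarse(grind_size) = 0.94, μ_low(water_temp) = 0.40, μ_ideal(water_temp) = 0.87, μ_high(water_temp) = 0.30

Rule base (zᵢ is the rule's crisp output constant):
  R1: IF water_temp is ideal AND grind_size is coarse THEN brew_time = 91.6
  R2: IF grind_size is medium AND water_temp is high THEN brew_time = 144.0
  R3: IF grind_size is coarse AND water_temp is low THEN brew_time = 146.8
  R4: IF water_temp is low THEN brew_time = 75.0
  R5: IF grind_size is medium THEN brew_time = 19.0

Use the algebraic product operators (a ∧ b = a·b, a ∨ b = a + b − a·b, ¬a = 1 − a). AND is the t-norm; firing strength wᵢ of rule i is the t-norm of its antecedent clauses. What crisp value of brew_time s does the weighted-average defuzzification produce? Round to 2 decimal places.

R1 (z=91.6): ideal=0.87, coarse=0.94; AND[a·b] → w = 0.8178
R2 (z=144.0): medium=0.77, high=0.30; AND[a·b] → w = 0.2310
R3 (z=146.8): coarse=0.94, low=0.40; AND[a·b] → w = 0.3760
R4 (z=75.0): low=0.40 → w = 0.4000
R5 (z=19.0): medium=0.77 → w = 0.7700
Weighted average = (0.8178·91.6 + 0.2310·144.0 + 0.3760·146.8 + 0.4000·75.0 + 0.7700·19.0) / (0.8178 + 0.2310 + 0.3760 + 0.4000 + 0.7700)
  = 208.0013 / 2.5948 = 80.16

80.16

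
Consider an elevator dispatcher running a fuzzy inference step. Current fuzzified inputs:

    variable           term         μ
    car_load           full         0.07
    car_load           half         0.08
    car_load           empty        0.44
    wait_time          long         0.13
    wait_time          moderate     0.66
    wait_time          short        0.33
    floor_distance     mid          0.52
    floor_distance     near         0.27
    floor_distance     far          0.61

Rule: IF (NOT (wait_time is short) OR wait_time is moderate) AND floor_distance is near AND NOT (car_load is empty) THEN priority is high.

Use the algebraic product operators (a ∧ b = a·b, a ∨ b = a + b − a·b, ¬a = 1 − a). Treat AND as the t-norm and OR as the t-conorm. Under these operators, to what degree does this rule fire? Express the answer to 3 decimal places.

0.134

firing strength: (¬short=1−0.33=0.67 OR moderate=0.66) = 0.8878; AND[a·b] with near=0.27, ¬empty=1−0.44=0.56 → w = 0.1342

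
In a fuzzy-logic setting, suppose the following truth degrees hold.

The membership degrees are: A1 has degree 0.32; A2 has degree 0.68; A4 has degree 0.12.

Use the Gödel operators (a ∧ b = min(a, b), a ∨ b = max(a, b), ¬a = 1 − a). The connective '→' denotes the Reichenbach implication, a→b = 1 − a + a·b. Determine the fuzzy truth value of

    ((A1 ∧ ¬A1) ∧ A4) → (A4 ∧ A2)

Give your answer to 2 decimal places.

¬A1 = 1 − 0.32 = 0.68
A1 ∧ ¬A1 = min(a, b) on (0.32, 0.68) = 0.32
(A1 ∧ ¬A1) ∧ A4 = min(a, b) on (0.32, 0.12) = 0.12
A4 ∧ A2 = min(a, b) on (0.12, 0.68) = 0.12
((A1 ∧ ¬A1) ∧ A4) → (A4 ∧ A2)  [Reichenbach: 1 − a + a·b] with a=0.12, b=0.12 → 0.89

0.89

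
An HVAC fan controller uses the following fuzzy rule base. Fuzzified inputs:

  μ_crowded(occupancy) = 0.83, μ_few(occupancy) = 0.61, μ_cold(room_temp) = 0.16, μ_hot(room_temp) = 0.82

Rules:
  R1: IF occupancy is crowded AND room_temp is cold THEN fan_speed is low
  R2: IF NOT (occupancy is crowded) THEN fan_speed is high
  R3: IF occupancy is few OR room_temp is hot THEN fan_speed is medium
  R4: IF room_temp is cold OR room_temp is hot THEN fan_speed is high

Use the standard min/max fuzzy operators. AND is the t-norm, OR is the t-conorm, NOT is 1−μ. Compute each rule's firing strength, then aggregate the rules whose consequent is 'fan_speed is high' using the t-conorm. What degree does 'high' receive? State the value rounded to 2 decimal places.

R1: crowded=0.83, cold=0.16; AND[min(a, b)] → w = 0.16
R2: ¬crowded=1−0.83=0.17 → w = 0.17
R3: few=0.61, hot=0.82; OR[max(a, b)] → w = 0.82
R4: cold=0.16, hot=0.82; OR[max(a, b)] → w = 0.82
Rules with consequent 'high': {R2, R4} → strengths 0.17, 0.82
Aggregate via t-conorm [max(a, b)]: 0.82

0.82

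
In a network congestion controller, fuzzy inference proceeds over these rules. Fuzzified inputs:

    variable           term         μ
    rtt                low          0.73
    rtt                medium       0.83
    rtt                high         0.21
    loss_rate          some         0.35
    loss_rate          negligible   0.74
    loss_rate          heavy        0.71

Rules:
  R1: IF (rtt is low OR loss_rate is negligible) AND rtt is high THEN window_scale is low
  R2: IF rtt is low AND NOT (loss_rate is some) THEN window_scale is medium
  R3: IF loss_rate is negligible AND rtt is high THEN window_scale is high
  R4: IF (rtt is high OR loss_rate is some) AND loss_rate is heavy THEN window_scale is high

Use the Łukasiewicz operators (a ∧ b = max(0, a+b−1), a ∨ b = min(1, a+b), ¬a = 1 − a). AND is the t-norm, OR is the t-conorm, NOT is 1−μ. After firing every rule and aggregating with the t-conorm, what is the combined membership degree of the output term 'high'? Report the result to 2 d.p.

0.27

R1: (low=0.73 OR negligible=0.74) = 1.00; AND[max(0, a+b−1)] with high=0.21 → w = 0.21
R2: low=0.73, ¬some=1−0.35=0.65; AND[max(0, a+b−1)] → w = 0.38
R3: negligible=0.74, high=0.21; AND[max(0, a+b−1)] → w = 0.00
R4: (high=0.21 OR some=0.35) = 0.56; AND[max(0, a+b−1)] with heavy=0.71 → w = 0.27
Rules with consequent 'high': {R3, R4} → strengths 0.00, 0.27
Aggregate via t-conorm [min(1, a+b)]: 0.27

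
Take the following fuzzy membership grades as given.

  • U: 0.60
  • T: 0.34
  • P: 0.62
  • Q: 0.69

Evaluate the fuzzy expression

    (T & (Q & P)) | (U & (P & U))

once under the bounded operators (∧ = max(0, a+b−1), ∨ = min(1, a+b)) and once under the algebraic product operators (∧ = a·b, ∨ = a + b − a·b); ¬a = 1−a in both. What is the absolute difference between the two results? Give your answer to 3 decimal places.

Under bounded:
  Q & P = max(0, a+b−1) on (0.69, 0.62) = 0.31
  T & (Q & P) = max(0, a+b−1) on (0.34, 0.31) = 0.00
  P & U = max(0, a+b−1) on (0.62, 0.60) = 0.22
  U & (P & U) = max(0, a+b−1) on (0.60, 0.22) = 0.00
  (T & (Q & P)) | (U & (P & U)) = min(1, a+b) on (0.00, 0.00) = 0.00
  → value = 0.0000
Under algebraic product:
  Q & P = a·b on (0.6900, 0.6200) = 0.4278
  T & (Q & P) = a·b on (0.3400, 0.4278) = 0.1455
  P & U = a·b on (0.6200, 0.6000) = 0.3720
  U & (P & U) = a·b on (0.6000, 0.3720) = 0.2232
  (T & (Q & P)) | (U & (P & U)) = a + b − a·b on (0.1455, 0.2232) = 0.3362
  → value = 0.3362
|0.0000 − 0.3362| = 0.336

0.336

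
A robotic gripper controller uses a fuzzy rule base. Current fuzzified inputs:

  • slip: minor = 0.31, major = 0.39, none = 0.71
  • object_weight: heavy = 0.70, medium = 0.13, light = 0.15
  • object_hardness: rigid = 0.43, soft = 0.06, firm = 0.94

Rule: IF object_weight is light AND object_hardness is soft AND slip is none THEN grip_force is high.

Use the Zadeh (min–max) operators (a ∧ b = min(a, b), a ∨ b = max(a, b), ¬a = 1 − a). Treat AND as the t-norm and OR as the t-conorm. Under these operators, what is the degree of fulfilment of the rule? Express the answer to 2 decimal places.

0.06

firing strength: light=0.15, soft=0.06, none=0.71; AND[min(a, b)] → w = 0.06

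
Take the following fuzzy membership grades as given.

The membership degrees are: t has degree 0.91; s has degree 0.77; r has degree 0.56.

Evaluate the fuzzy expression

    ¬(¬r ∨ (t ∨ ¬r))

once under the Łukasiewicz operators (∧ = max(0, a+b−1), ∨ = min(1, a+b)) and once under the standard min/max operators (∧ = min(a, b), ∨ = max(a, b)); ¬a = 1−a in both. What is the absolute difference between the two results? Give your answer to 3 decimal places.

0.090

Under Łukasiewicz:
  ¬r = 1 − 0.56 = 0.44
  ¬r = 1 − 0.56 = 0.44
  t ∨ ¬r = min(1, a+b) on (0.91, 0.44) = 1.00
  ¬r ∨ (t ∨ ¬r) = min(1, a+b) on (0.44, 1.00) = 1.00
  ¬(¬r ∨ (t ∨ ¬r)) = 1 − 1.00 = 0.00
  → value = 0.0000
Under standard min/max:
  ¬r = 1 − 0.56 = 0.44
  ¬r = 1 − 0.56 = 0.44
  t ∨ ¬r = max(a, b) on (0.91, 0.44) = 0.91
  ¬r ∨ (t ∨ ¬r) = max(a, b) on (0.44, 0.91) = 0.91
  ¬(¬r ∨ (t ∨ ¬r)) = 1 − 0.91 = 0.09
  → value = 0.0900
|0.0000 − 0.0900| = 0.090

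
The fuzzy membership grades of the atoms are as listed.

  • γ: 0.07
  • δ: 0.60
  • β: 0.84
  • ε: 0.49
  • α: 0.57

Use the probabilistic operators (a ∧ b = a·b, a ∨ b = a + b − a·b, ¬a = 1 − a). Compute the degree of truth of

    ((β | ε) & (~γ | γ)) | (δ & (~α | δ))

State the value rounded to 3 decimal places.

β | ε = a + b − a·b on (0.8400, 0.4900) = 0.9184
~γ = 1 − 0.0700 = 0.9300
~γ | γ = a + b − a·b on (0.9300, 0.0700) = 0.9349
(β | ε) & (~γ | γ) = a·b on (0.9184, 0.9349) = 0.8586
~α = 1 − 0.5700 = 0.4300
~α | δ = a + b − a·b on (0.4300, 0.6000) = 0.7720
δ & (~α | δ) = a·b on (0.6000, 0.7720) = 0.4632
((β | ε) & (~γ | γ)) | (δ & (~α | δ)) = a + b − a·b on (0.8586, 0.4632) = 0.9241

0.924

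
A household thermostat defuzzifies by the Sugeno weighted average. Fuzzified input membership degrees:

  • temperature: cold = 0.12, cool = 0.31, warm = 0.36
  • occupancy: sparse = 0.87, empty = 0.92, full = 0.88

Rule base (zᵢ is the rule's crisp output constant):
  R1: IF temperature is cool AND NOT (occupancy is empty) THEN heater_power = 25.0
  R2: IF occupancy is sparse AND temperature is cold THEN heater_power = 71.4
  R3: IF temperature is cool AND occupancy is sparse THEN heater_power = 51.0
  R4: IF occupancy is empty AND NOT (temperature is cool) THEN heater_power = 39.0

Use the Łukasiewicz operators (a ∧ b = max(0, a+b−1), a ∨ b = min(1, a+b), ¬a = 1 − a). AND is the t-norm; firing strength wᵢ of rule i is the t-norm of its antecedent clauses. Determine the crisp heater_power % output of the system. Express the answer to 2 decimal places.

R1 (z=25.0): cool=0.31, ¬empty=1−0.92=0.08; AND[max(0, a+b−1)] → w = 0.00
R2 (z=71.4): sparse=0.87, cold=0.12; AND[max(0, a+b−1)] → w = 0.00
R3 (z=51.0): cool=0.31, sparse=0.87; AND[max(0, a+b−1)] → w = 0.18
R4 (z=39.0): empty=0.92, ¬cool=1−0.31=0.69; AND[max(0, a+b−1)] → w = 0.61
Weighted average = (0.00·25.0 + 0.00·71.4 + 0.18·51.0 + 0.61·39.0) / (0.00 + 0.00 + 0.18 + 0.61)
  = 32.9700 / 0.7900 = 41.73

41.73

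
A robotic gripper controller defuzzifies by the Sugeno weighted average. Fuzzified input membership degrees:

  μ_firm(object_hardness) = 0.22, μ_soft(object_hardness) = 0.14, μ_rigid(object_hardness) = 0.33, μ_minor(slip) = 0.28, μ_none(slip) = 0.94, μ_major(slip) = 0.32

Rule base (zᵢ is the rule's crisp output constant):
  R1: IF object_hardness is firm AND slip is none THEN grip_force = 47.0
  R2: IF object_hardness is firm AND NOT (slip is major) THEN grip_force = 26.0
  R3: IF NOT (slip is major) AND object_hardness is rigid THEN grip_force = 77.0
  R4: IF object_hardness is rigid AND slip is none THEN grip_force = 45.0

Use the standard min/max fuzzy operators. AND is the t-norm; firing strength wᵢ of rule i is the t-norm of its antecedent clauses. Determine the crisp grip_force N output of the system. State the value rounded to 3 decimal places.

51.200

R1 (z=47.0): firm=0.22, none=0.94; AND[min(a, b)] → w = 0.22
R2 (z=26.0): firm=0.22, ¬major=1−0.32=0.68; AND[min(a, b)] → w = 0.22
R3 (z=77.0): ¬major=1−0.32=0.68, rigid=0.33; AND[min(a, b)] → w = 0.33
R4 (z=45.0): rigid=0.33, none=0.94; AND[min(a, b)] → w = 0.33
Weighted average = (0.22·47.0 + 0.22·26.0 + 0.33·77.0 + 0.33·45.0) / (0.22 + 0.22 + 0.33 + 0.33)
  = 56.3200 / 1.1000 = 51.200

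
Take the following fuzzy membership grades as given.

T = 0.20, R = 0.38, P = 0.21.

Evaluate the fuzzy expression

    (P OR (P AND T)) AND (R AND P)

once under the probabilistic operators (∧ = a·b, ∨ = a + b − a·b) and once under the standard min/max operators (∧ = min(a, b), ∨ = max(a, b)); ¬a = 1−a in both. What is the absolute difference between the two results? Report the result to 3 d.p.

Under probabilistic:
  P AND T = a·b on (0.2100, 0.2000) = 0.0420
  P OR (P AND T) = a + b − a·b on (0.2100, 0.0420) = 0.2432
  R AND P = a·b on (0.3800, 0.2100) = 0.0798
  (P OR (P AND T)) AND (R AND P) = a·b on (0.2432, 0.0798) = 0.0194
  → value = 0.0194
Under standard min/max:
  P AND T = min(a, b) on (0.21, 0.20) = 0.20
  P OR (P AND T) = max(a, b) on (0.21, 0.20) = 0.21
  R AND P = min(a, b) on (0.38, 0.21) = 0.21
  (P OR (P AND T)) AND (R AND P) = min(a, b) on (0.21, 0.21) = 0.21
  → value = 0.2100
|0.0194 − 0.2100| = 0.191

0.191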